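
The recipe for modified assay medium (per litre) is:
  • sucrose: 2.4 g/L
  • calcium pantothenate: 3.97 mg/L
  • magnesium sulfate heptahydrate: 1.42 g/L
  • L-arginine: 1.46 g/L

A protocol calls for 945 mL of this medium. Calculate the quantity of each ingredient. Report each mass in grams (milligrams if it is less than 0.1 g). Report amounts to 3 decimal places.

Working volume: 945 mL = 0.945 L.
sucrose: 2.4 g/L × 0.945 L = 2.268 g
calcium pantothenate: 3.97 mg/L × 0.945 L = 3.752 mg
magnesium sulfate heptahydrate: 1.42 g/L × 0.945 L = 1.342 g
L-arginine: 1.46 g/L × 0.945 L = 1.380 g

sucrose 2.268 g; calcium pantothenate 3.752 mg; magnesium sulfate heptahydrate 1.342 g; L-arginine 1.380 g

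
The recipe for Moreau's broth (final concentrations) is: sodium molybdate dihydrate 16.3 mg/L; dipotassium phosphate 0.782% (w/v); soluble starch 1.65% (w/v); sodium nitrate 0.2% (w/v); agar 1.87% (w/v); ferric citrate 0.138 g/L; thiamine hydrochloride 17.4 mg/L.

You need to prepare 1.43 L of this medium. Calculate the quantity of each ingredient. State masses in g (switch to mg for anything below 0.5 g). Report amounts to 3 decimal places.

Working volume: 1.43 L.
sodium molybdate dihydrate: 16.3 mg/L × 1.43 L = 23.309 mg
dipotassium phosphate: 0.782 g per 100 mL × 1430 mL ÷ 100 = 11.183 g
soluble starch: 1.65 g per 100 mL × 1430 mL ÷ 100 = 23.595 g
sodium nitrate: 0.2 g per 100 mL × 1430 mL ÷ 100 = 2.860 g
agar: 1.87 g per 100 mL × 1430 mL ÷ 100 = 26.741 g
ferric citrate: 0.138 g/L × 1.43 L = 0.19734 g = 197.340 mg
thiamine hydrochloride: 17.4 mg/L × 1.43 L = 24.882 mg

sodium molybdate dihydrate 23.309 mg; dipotassium phosphate 11.183 g; soluble starch 23.595 g; sodium nitrate 2.860 g; agar 26.741 g; ferric citrate 197.340 mg; thiamine hydrochloride 24.882 mg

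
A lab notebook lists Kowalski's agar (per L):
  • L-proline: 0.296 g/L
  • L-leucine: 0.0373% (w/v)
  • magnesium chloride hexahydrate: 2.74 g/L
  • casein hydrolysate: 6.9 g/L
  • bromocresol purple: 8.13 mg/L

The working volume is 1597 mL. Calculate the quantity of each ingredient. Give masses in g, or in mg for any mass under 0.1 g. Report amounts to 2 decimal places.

L-proline 0.47 g; L-leucine 0.60 g; magnesium chloride hexahydrate 4.38 g; casein hydrolysate 11.02 g; bromocresol purple 12.98 mg

Scale factor relative to 1 L: 1.597.
L-proline: 0.296 g/L × 1.597 L = 0.47 g
L-leucine: 0.0373 g per 100 mL × 1597 mL ÷ 100 = 0.60 g
magnesium chloride hexahydrate: 2.74 g/L × 1.597 L = 4.38 g
casein hydrolysate: 6.9 g/L × 1.597 L = 11.02 g
bromocresol purple: 8.13 mg/L × 1.597 L = 12.98 mg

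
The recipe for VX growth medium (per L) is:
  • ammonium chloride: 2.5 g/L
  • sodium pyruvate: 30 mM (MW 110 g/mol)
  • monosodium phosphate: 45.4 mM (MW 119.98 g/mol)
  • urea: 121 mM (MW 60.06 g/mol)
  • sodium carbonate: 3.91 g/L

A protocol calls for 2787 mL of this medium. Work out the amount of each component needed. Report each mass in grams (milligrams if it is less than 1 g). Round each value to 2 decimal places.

Target volume = 2787 mL = 2.787 L.
ammonium chloride: 2.5 g/L × 2.787 L = 6.97 g
sodium pyruvate: 30 mmol/L × 110 g/mol × 2.787 L ÷ 1000 = 9.20 g
monosodium phosphate: 45.4 mmol/L × 119.98 g/mol × 2.787 L ÷ 1000 = 15.18 g
urea: 121 mmol/L × 60.06 g/mol × 2.787 L ÷ 1000 = 20.25 g
sodium carbonate: 3.91 g/L × 2.787 L = 10.90 g

ammonium chloride 6.97 g; sodium pyruvate 9.20 g; monosodium phosphate 15.18 g; urea 20.25 g; sodium carbonate 10.90 g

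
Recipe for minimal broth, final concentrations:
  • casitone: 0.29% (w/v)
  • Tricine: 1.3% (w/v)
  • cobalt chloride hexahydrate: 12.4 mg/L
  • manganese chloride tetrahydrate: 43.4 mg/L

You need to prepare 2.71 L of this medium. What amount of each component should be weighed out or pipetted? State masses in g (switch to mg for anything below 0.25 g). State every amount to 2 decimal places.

casitone 7.86 g; Tricine 35.23 g; cobalt chloride hexahydrate 33.60 mg; manganese chloride tetrahydrate 117.61 mg

Scale factor relative to 1 L: 2.71.
casitone: 0.29% w/v = 2.9 g/L → 2.9 × 2.71 L = 7.86 g
Tricine: 1.3 g per 100 mL × 2710 mL ÷ 100 = 35.23 g
cobalt chloride hexahydrate: 12.4 mg/L × 2.71 L = 33.60 mg
manganese chloride tetrahydrate: 43.4 mg/L × 2.71 L = 117.61 mg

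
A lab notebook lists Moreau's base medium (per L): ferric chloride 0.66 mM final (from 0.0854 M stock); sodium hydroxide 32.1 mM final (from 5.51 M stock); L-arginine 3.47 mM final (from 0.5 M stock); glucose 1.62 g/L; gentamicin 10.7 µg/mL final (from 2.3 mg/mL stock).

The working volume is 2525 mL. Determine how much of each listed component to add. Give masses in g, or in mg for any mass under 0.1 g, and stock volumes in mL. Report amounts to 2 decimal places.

ferric chloride 19.51 mL; sodium hydroxide 14.71 mL; L-arginine 17.52 mL; glucose 4.09 g; gentamicin 11.75 mL

Target volume = 2525 mL = 2.525 L.
ferric chloride: V = C2·V2/C1 = 0.66 mM × 2525 mL ÷ 85.4 mM = 19.51 mL
sodium hydroxide: C1V1 = C2V2 → 32.1 mM × 2525 mL ÷ 5510 mM = 14.71 mL
L-arginine: V = C2·V2/C1 = 3.47 mM × 2525 mL ÷ 500 mM = 17.52 mL
glucose: 1.62 g/L × 2.525 L = 4.09 g
gentamicin: dilute stock: 10.7 µg/mL × 2525 mL ÷ 2300 µg/mL = 11.75 mL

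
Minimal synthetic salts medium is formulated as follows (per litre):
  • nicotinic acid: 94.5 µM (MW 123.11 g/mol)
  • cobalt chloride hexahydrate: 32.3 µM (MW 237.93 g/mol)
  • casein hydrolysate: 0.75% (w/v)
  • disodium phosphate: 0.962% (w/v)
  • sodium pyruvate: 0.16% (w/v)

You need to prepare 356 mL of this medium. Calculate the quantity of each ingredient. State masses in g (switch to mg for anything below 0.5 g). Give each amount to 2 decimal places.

nicotinic acid 4.14 mg; cobalt chloride hexahydrate 2.74 mg; casein hydrolysate 2.67 g; disodium phosphate 3.42 g; sodium pyruvate 0.57 g

Scale factor relative to 1 L: 0.356.
nicotinic acid: 94.5 µmol/L × 123.11 g/mol × 0.356 L ÷ 1000 = 4.14 mg
cobalt chloride hexahydrate: 32.3 µmol/L × 237.93 g/mol × 0.356 L ÷ 1000 = 2.74 mg
casein hydrolysate: 0.75% w/v = 7.5 g/L → 7.5 × 0.356 L = 2.67 g
disodium phosphate: 0.962 g per 100 mL × 356 mL ÷ 100 = 3.42 g
sodium pyruvate: 0.16% w/v = 1.6 g/L → 1.6 × 0.356 L = 0.57 g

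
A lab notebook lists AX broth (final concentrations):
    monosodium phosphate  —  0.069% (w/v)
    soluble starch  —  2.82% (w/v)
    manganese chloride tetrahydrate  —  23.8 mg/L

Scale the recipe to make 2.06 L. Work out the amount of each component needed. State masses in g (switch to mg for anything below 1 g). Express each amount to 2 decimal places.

monosodium phosphate 1.42 g; soluble starch 58.09 g; manganese chloride tetrahydrate 49.03 mg

Working volume: 2.06 L.
monosodium phosphate: 0.069% w/v = 0.69 g/L → 0.69 × 2.06 L = 1.42 g
soluble starch: 2.82 g per 100 mL × 2060 mL ÷ 100 = 58.09 g
manganese chloride tetrahydrate: 23.8 mg/L × 2.06 L = 49.03 mg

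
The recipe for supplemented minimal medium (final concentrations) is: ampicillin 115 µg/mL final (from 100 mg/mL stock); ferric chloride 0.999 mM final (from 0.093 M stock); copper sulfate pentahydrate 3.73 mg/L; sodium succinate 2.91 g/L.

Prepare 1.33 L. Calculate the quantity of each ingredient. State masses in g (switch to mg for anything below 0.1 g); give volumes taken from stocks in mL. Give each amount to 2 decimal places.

ampicillin 1.53 mL; ferric chloride 14.29 mL; copper sulfate pentahydrate 4.96 mg; sodium succinate 3.87 g

Scale factor relative to 1 L: 1.33.
ampicillin: V = C2·V2/C1 = 115 µg/mL × 1330 mL ÷ 100000 µg/mL = 1.53 mL
ferric chloride: dilute stock: 0.999 mM × 1330 mL ÷ 93 mM = 14.29 mL
copper sulfate pentahydrate: 3.73 mg/L × 1.33 L = 4.96 mg
sodium succinate: 2.91 g/L × 1.33 L = 3.87 g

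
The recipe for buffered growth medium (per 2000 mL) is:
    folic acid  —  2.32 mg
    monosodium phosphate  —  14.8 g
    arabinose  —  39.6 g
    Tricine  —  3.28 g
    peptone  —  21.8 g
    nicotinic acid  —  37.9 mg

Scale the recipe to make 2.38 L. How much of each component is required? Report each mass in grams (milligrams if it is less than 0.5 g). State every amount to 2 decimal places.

Scale factor = 2380 mL / 2000 mL = 1.19.
folic acid: 2.32 mg × (2380 mL / 2000 mL) = 2.76 mg
monosodium phosphate: 14.8 g × (2380 mL / 2000 mL) = 17.61 g
arabinose: 39.6 g × (2380 mL / 2000 mL) = 47.12 g
Tricine: 3.28 g × (2380 mL / 2000 mL) = 3.90 g
peptone: 21.8 g × (2380 mL / 2000 mL) = 25.94 g
nicotinic acid: 37.9 mg × (2380 mL / 2000 mL) = 45.10 mg

folic acid 2.76 mg; monosodium phosphate 17.61 g; arabinose 47.12 g; Tricine 3.90 g; peptone 25.94 g; nicotinic acid 45.10 mg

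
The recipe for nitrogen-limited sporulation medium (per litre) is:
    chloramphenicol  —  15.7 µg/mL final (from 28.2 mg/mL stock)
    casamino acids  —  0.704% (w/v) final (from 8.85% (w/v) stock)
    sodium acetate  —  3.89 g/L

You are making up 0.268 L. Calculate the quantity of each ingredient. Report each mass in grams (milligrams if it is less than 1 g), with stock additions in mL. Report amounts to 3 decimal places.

chloramphenicol 0.149 mL; casamino acids 21.319 mL; sodium acetate 1.043 g

Working volume: 0.268 L.
chloramphenicol: dilute stock: 15.7 µg/mL × 268 mL ÷ 28200 µg/mL = 0.149 mL
casamino acids: V = C2·V2/C1 = 0.704% ÷ 8.85% × 268 mL = 21.319 mL
sodium acetate: 3.89 g/L × 0.268 L = 1.043 g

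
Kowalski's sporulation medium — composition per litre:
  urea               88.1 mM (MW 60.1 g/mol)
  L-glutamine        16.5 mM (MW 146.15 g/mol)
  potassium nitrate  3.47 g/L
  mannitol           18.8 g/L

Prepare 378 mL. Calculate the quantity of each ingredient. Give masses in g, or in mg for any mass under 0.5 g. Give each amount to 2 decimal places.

urea 2.00 g; L-glutamine 0.91 g; potassium nitrate 1.31 g; mannitol 7.11 g

Scale factor relative to 1 L: 0.378.
urea: 88.1 mmol/L × 60.1 g/mol × 0.378 L ÷ 1000 = 2.00 g
L-glutamine: 16.5 mmol/L × 146.15 g/mol × 0.378 L ÷ 1000 = 0.91 g
potassium nitrate: 3.47 g/L × 0.378 L = 1.31 g
mannitol: 18.8 g/L × 0.378 L = 7.11 g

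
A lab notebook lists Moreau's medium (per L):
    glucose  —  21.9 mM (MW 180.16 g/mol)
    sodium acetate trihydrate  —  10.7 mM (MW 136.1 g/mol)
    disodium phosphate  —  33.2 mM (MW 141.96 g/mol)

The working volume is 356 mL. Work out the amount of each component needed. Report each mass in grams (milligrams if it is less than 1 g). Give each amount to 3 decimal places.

glucose 1.405 g; sodium acetate trihydrate 518.432 mg; disodium phosphate 1.678 g

Scale factor relative to 1 L: 0.356.
glucose: 21.9 mmol/L × 180.16 g/mol × 0.356 L ÷ 1000 = 1.405 g
sodium acetate trihydrate: 10.7 mmol/L × 136.1 mg/mmol × 0.356 L = 518.432 mg
disodium phosphate: 33.2 mmol/L × 141.96 g/mol × 0.356 L ÷ 1000 = 1.678 g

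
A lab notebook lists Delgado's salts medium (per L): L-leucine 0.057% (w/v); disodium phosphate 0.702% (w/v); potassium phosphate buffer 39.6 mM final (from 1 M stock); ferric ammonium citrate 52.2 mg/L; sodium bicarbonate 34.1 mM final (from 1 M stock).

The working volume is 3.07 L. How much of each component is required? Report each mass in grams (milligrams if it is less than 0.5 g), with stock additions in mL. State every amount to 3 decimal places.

Working volume: 3.07 L.
L-leucine: 0.057 g per 100 mL × 3070 mL ÷ 100 = 1.750 g
disodium phosphate: 0.702 g per 100 mL × 3070 mL ÷ 100 = 21.551 g
potassium phosphate buffer: dilute stock: 39.6 mM × 3070 mL ÷ 1000 mM = 121.572 mL
ferric ammonium citrate: 52.2 mg/L × 3.07 L = 160.254 mg
sodium bicarbonate: dilute stock: 34.1 mM × 3070 mL ÷ 1000 mM = 104.687 mL

L-leucine 1.750 g; disodium phosphate 21.551 g; potassium phosphate buffer 121.572 mL; ferric ammonium citrate 160.254 mg; sodium bicarbonate 104.687 mL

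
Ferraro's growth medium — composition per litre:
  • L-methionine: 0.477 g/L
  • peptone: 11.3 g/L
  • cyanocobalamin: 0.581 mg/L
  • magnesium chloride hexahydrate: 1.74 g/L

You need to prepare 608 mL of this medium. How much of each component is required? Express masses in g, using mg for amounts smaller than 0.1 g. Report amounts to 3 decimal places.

Scale factor relative to 1 L: 0.608.
L-methionine: 0.477 g/L × 0.608 L = 0.290 g
peptone: 11.3 g/L × 0.608 L = 6.870 g
cyanocobalamin: 0.581 mg/L × 0.608 L = 0.353 mg
magnesium chloride hexahydrate: 1.74 g/L × 0.608 L = 1.058 g

L-methionine 0.290 g; peptone 6.870 g; cyanocobalamin 0.353 mg; magnesium chloride hexahydrate 1.058 g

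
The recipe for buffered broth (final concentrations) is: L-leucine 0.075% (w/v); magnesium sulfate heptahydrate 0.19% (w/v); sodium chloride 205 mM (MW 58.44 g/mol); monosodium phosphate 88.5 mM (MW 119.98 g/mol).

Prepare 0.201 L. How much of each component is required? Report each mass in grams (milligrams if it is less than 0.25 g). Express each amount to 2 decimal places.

Scale factor relative to 1 L: 0.201.
L-leucine: 0.075% w/v = 0.75 g/L → 0.75 × 0.201 L = 0.15075 g = 150.75 mg
magnesium sulfate heptahydrate: 0.19 g per 100 mL × 201 mL ÷ 100 = 0.38 g
sodium chloride: 205 mmol/L × 58.44 g/mol × 0.201 L ÷ 1000 = 2.41 g
monosodium phosphate: 88.5 mmol/L × 119.98 g/mol × 0.201 L ÷ 1000 = 2.13 g

L-leucine 150.75 mg; magnesium sulfate heptahydrate 0.38 g; sodium chloride 2.41 g; monosodium phosphate 2.13 g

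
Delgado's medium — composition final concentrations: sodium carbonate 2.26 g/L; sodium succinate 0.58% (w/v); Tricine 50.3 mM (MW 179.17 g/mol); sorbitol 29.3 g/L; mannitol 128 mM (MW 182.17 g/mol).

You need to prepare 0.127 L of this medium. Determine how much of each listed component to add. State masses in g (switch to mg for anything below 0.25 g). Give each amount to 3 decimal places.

sodium carbonate 0.287 g; sodium succinate 0.737 g; Tricine 1.145 g; sorbitol 3.721 g; mannitol 2.961 g

Working volume: 0.127 L.
sodium carbonate: 2.26 g/L × 0.127 L = 0.287 g
sodium succinate: 0.58% w/v = 5.8 g/L → 5.8 × 0.127 L = 0.737 g
Tricine: 50.3 mmol/L × 179.17 g/mol × 0.127 L ÷ 1000 = 1.145 g
sorbitol: 29.3 g/L × 0.127 L = 3.721 g
mannitol: 128 mmol/L × 182.17 g/mol × 0.127 L ÷ 1000 = 2.961 g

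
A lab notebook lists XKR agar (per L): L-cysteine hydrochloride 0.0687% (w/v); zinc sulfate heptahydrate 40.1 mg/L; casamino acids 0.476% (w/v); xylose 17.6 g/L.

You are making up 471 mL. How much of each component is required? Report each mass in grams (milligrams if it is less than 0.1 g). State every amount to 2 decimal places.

L-cysteine hydrochloride 0.32 g; zinc sulfate heptahydrate 18.89 mg; casamino acids 2.24 g; xylose 8.29 g

Working volume: 471 mL = 0.471 L.
L-cysteine hydrochloride: 0.0687 g per 100 mL × 471 mL ÷ 100 = 0.32 g
zinc sulfate heptahydrate: 40.1 mg/L × 0.471 L = 18.89 mg
casamino acids: 0.476 g per 100 mL × 471 mL ÷ 100 = 2.24 g
xylose: 17.6 g/L × 0.471 L = 8.29 g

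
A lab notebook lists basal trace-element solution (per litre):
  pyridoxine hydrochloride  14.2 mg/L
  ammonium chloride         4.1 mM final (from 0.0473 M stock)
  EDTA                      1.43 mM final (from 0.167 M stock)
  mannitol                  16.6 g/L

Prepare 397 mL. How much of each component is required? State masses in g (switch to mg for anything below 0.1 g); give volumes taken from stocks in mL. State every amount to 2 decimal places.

Working volume: 397 mL = 0.397 L.
pyridoxine hydrochloride: 14.2 mg/L × 0.397 L = 5.64 mg
ammonium chloride: C1V1 = C2V2 → 4.1 mM × 397 mL ÷ 47.3 mM = 34.41 mL
EDTA: C1V1 = C2V2 → 1.43 mM × 397 mL ÷ 167 mM = 3.40 mL
mannitol: 16.6 g/L × 0.397 L = 6.59 g

pyridoxine hydrochloride 5.64 mg; ammonium chloride 34.41 mL; EDTA 3.40 mL; mannitol 6.59 g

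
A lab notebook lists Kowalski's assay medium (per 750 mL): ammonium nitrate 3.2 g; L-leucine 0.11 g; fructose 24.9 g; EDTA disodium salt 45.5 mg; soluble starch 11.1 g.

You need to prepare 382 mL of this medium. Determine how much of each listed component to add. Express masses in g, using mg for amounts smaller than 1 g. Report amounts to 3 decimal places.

Scale factor = 382 mL / 750 mL = 0.509333.
ammonium nitrate: 3.2 g × (382 mL / 750 mL) = 1.630 g
L-leucine: 0.11 g × (382 mL / 750 mL) = 0.0560267 g = 56.027 mg
fructose: 24.9 g × (382 mL / 750 mL) = 12.682 g
EDTA disodium salt: 45.5 mg × (382 mL / 750 mL) = 23.175 mg
soluble starch: 11.1 g × (382 mL / 750 mL) = 5.654 g

ammonium nitrate 1.630 g; L-leucine 56.027 mg; fructose 12.682 g; EDTA disodium salt 23.175 mg; soluble starch 5.654 g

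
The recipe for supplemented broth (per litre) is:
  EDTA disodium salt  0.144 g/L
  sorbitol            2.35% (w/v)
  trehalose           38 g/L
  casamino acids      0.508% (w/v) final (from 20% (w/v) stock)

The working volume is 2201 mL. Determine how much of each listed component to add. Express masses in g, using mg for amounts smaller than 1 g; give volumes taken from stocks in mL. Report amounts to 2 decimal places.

EDTA disodium salt 316.94 mg; sorbitol 51.72 g; trehalose 83.64 g; casamino acids 55.91 mL

Scale factor relative to 1 L: 2.201.
EDTA disodium salt: 0.144 g/L × 2.201 L = 0.316944 g = 316.94 mg
sorbitol: 2.35 g per 100 mL × 2201 mL ÷ 100 = 51.72 g
trehalose: 38 g/L × 2.201 L = 83.64 g
casamino acids: V = C2·V2/C1 = 0.508% ÷ 20% × 2201 mL = 55.91 mL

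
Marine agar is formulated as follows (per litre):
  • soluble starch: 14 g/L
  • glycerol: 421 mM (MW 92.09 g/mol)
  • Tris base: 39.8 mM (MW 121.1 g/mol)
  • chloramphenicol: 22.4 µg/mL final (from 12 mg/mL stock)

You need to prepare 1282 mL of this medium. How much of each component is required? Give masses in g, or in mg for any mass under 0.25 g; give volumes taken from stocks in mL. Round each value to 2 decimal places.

Scale factor relative to 1 L: 1.282.
soluble starch: 14 g/L × 1.282 L = 17.95 g
glycerol: 421 mmol/L × 92.09 g/mol × 1.282 L ÷ 1000 = 49.70 g
Tris base: 39.8 mmol/L × 121.1 g/mol × 1.282 L ÷ 1000 = 6.18 g
chloramphenicol: V = C2·V2/C1 = 22.4 µg/mL × 1282 mL ÷ 12000 µg/mL = 2.39 mL

soluble starch 17.95 g; glycerol 49.70 g; Tris base 6.18 g; chloramphenicol 2.39 mL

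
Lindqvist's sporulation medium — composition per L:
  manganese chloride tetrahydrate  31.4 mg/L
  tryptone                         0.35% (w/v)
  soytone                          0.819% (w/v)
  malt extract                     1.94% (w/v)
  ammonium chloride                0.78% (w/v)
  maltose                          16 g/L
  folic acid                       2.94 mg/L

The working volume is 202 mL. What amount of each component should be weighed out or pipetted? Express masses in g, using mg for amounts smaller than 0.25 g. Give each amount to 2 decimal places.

Scale factor relative to 1 L: 0.202.
manganese chloride tetrahydrate: 31.4 mg/L × 0.202 L = 6.34 mg
tryptone: 0.35% w/v = 3.5 g/L → 3.5 × 0.202 L = 0.71 g
soytone: 0.819 g per 100 mL × 202 mL ÷ 100 = 1.65 g
malt extract: 1.94 g per 100 mL × 202 mL ÷ 100 = 3.92 g
ammonium chloride: 0.78 g per 100 mL × 202 mL ÷ 100 = 1.58 g
maltose: 16 g/L × 0.202 L = 3.23 g
folic acid: 2.94 mg/L × 0.202 L = 0.59 mg

manganese chloride tetrahydrate 6.34 mg; tryptone 0.71 g; soytone 1.65 g; malt extract 3.92 g; ammonium chloride 1.58 g; maltose 3.23 g; folic acid 0.59 mg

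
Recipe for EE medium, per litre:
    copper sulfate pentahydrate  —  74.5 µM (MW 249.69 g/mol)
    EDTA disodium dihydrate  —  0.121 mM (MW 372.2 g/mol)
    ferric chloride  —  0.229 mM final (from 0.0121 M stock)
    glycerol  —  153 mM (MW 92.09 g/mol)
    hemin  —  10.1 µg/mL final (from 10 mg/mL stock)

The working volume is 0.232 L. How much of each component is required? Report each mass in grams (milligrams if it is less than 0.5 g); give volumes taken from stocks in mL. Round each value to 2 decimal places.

Working volume: 0.232 L.
copper sulfate pentahydrate: 74.5 µmol/L × 249.69 g/mol × 0.232 L ÷ 1000 = 4.32 mg
EDTA disodium dihydrate: 0.121 mmol/L × 372.2 mg/mmol × 0.232 L = 10.45 mg
ferric chloride: dilute stock: 0.229 mM × 232 mL ÷ 12.1 mM = 4.39 mL
glycerol: 153 mmol/L × 92.09 g/mol × 0.232 L ÷ 1000 = 3.27 g
hemin: C1V1 = C2V2 → 10.1 µg/mL × 232 mL ÷ 10000 µg/mL = 0.23 mL

copper sulfate pentahydrate 4.32 mg; EDTA disodium dihydrate 10.45 mg; ferric chloride 4.39 mL; glycerol 3.27 g; hemin 0.23 mL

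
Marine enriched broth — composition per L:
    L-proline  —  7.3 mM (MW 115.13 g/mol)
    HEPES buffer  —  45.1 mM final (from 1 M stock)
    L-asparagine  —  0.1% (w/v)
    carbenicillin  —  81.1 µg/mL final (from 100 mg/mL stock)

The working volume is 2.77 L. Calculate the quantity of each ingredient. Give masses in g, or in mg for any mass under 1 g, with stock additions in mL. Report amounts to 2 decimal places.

L-proline 2.33 g; HEPES buffer 124.93 mL; L-asparagine 2.77 g; carbenicillin 2.25 mL

Working volume: 2.77 L.
L-proline: 7.3 mmol/L × 115.13 g/mol × 2.77 L ÷ 1000 = 2.33 g
HEPES buffer: C1V1 = C2V2 → 45.1 mM × 2770 mL ÷ 1000 mM = 124.93 mL
L-asparagine: 0.1% w/v = 1 g/L → 1 × 2.77 L = 2.77 g
carbenicillin: V = C2·V2/C1 = 81.1 µg/mL × 2770 mL ÷ 100000 µg/mL = 2.25 mL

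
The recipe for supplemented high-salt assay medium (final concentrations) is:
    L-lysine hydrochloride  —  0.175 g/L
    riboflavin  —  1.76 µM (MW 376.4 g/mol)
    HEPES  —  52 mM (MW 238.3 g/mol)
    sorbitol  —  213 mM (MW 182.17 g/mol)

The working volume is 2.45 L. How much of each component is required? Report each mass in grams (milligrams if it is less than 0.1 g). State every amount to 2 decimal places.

L-lysine hydrochloride 0.43 g; riboflavin 1.62 mg; HEPES 30.36 g; sorbitol 95.07 g

Working volume: 2.45 L.
L-lysine hydrochloride: 0.175 g/L × 2.45 L = 0.43 g
riboflavin: 1.76 µmol/L × 376.4 g/mol × 2.45 L ÷ 1000 = 1.62 mg
HEPES: 52 mmol/L × 238.3 g/mol × 2.45 L ÷ 1000 = 30.36 g
sorbitol: 213 mmol/L × 182.17 g/mol × 2.45 L ÷ 1000 = 95.07 g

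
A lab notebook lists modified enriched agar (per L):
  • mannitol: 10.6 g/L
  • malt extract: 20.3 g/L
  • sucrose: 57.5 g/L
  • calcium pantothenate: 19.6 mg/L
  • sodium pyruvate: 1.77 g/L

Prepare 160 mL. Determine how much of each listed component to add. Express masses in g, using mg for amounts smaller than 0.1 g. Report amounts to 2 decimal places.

Working volume: 160 mL = 0.16 L.
mannitol: 10.6 g/L × 0.16 L = 1.70 g
malt extract: 20.3 g/L × 0.16 L = 3.25 g
sucrose: 57.5 g/L × 0.16 L = 9.20 g
calcium pantothenate: 19.6 mg/L × 0.16 L = 3.14 mg
sodium pyruvate: 1.77 g/L × 0.16 L = 0.28 g

mannitol 1.70 g; malt extract 3.25 g; sucrose 9.20 g; calcium pantothenate 3.14 mg; sodium pyruvate 0.28 g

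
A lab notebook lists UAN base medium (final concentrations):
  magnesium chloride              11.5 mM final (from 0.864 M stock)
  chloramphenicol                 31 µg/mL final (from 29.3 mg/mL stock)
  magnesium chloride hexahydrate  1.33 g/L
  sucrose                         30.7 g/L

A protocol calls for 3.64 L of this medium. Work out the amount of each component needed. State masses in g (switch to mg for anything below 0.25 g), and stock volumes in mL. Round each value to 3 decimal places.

Scale factor relative to 1 L: 3.64.
magnesium chloride: V = C2·V2/C1 = 11.5 mM × 3640 mL ÷ 864 mM = 48.449 mL
chloramphenicol: dilute stock: 31 µg/mL × 3640 mL ÷ 29300 µg/mL = 3.851 mL
magnesium chloride hexahydrate: 1.33 g/L × 3.64 L = 4.841 g
sucrose: 30.7 g/L × 3.64 L = 111.748 g

magnesium chloride 48.449 mL; chloramphenicol 3.851 mL; magnesium chloride hexahydrate 4.841 g; sucrose 111.748 g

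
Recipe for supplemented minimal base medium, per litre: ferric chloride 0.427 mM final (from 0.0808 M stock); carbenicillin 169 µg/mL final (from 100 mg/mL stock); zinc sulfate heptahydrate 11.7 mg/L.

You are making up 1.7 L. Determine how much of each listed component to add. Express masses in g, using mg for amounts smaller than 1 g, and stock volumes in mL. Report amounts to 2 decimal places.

Working volume: 1.7 L.
ferric chloride: C1V1 = C2V2 → 0.427 mM × 1700 mL ÷ 80.8 mM = 8.98 mL
carbenicillin: dilute stock: 169 µg/mL × 1700 mL ÷ 100000 µg/mL = 2.87 mL
zinc sulfate heptahydrate: 11.7 mg/L × 1.7 L = 19.89 mg

ferric chloride 8.98 mL; carbenicillin 2.87 mL; zinc sulfate heptahydrate 19.89 mg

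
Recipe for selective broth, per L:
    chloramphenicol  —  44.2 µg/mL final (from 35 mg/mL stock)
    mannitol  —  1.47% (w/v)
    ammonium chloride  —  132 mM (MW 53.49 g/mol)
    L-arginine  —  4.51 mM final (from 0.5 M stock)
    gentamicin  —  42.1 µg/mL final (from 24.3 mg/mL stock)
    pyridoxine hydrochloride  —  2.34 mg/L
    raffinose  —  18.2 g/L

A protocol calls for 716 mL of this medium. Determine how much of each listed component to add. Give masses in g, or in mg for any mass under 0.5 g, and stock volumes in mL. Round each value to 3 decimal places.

chloramphenicol 0.904 mL; mannitol 10.525 g; ammonium chloride 5.055 g; L-arginine 6.458 mL; gentamicin 1.240 mL; pyridoxine hydrochloride 1.675 mg; raffinose 13.031 g

Working volume: 716 mL = 0.716 L.
chloramphenicol: dilute stock: 44.2 µg/mL × 716 mL ÷ 35000 µg/mL = 0.904 mL
mannitol: 1.47% w/v = 14.7 g/L → 14.7 × 0.716 L = 10.525 g
ammonium chloride: 132 mmol/L × 53.49 g/mol × 0.716 L ÷ 1000 = 5.055 g
L-arginine: C1V1 = C2V2 → 4.51 mM × 716 mL ÷ 500 mM = 6.458 mL
gentamicin: dilute stock: 42.1 µg/mL × 716 mL ÷ 24300 µg/mL = 1.240 mL
pyridoxine hydrochloride: 2.34 mg/L × 0.716 L = 1.675 mg
raffinose: 18.2 g/L × 0.716 L = 13.031 g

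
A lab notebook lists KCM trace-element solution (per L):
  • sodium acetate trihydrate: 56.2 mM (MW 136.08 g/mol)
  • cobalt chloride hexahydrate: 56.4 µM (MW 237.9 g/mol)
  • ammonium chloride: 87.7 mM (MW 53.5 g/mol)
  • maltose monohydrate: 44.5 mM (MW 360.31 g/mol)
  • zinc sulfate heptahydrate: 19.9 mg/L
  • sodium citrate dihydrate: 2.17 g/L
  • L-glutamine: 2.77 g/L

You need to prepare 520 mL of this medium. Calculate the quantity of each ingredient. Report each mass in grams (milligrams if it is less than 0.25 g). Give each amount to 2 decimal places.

sodium acetate trihydrate 3.98 g; cobalt chloride hexahydrate 6.98 mg; ammonium chloride 2.44 g; maltose monohydrate 8.34 g; zinc sulfate heptahydrate 10.35 mg; sodium citrate dihydrate 1.13 g; L-glutamine 1.44 g

Target volume = 520 mL = 0.52 L.
sodium acetate trihydrate: 56.2 mmol/L × 136.08 g/mol × 0.52 L ÷ 1000 = 3.98 g
cobalt chloride hexahydrate: 56.4 µmol/L × 237.9 g/mol × 0.52 L ÷ 1000 = 6.98 mg
ammonium chloride: 87.7 mmol/L × 53.5 g/mol × 0.52 L ÷ 1000 = 2.44 g
maltose monohydrate: 44.5 mmol/L × 360.31 g/mol × 0.52 L ÷ 1000 = 8.34 g
zinc sulfate heptahydrate: 19.9 mg/L × 0.52 L = 10.35 mg
sodium citrate dihydrate: 2.17 g/L × 0.52 L = 1.13 g
L-glutamine: 2.77 g/L × 0.52 L = 1.44 g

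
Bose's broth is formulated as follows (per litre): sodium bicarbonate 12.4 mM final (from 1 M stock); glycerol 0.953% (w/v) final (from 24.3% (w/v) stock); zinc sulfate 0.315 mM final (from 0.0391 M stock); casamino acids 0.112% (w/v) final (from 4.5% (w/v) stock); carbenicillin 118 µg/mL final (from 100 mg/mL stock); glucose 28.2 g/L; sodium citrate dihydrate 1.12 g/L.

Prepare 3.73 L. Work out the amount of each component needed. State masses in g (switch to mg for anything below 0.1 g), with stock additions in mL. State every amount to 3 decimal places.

Working volume: 3.73 L.
sodium bicarbonate: V = C2·V2/C1 = 12.4 mM × 3730 mL ÷ 1000 mM = 46.252 mL
glycerol: C1V1 = C2V2 → 0.953% ÷ 24.3% × 3730 mL = 146.284 mL
zinc sulfate: C1V1 = C2V2 → 0.315 mM × 3730 mL ÷ 39.1 mM = 30.050 mL
casamino acids: V = C2·V2/C1 = 0.112% ÷ 4.5% × 3730 mL = 92.836 mL
carbenicillin: V = C2·V2/C1 = 118 µg/mL × 3730 mL ÷ 100000 µg/mL = 4.401 mL
glucose: 28.2 g/L × 3.73 L = 105.186 g
sodium citrate dihydrate: 1.12 g/L × 3.73 L = 4.178 g

sodium bicarbonate 46.252 mL; glycerol 146.284 mL; zinc sulfate 30.050 mL; casamino acids 92.836 mL; carbenicillin 4.401 mL; glucose 105.186 g; sodium citrate dihydrate 4.178 g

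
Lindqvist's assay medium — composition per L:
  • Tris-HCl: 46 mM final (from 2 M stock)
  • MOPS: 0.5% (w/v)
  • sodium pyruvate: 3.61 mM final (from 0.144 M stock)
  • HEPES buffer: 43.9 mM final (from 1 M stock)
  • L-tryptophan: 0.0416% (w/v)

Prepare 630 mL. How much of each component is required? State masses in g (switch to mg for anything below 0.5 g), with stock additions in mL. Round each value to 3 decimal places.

Target volume = 630 mL = 0.63 L.
Tris-HCl: V = C2·V2/C1 = 46 mM × 630 mL ÷ 2000 mM = 14.490 mL
MOPS: 0.5 g per 100 mL × 630 mL ÷ 100 = 3.150 g
sodium pyruvate: C1V1 = C2V2 → 3.61 mM × 630 mL ÷ 144 mM = 15.794 mL
HEPES buffer: V = C2·V2/C1 = 43.9 mM × 630 mL ÷ 1000 mM = 27.657 mL
L-tryptophan: 0.0416% w/v = 0.416 g/L → 0.416 × 0.63 L = 0.26208 g = 262.080 mg

Tris-HCl 14.490 mL; MOPS 3.150 g; sodium pyruvate 15.794 mL; HEPES buffer 27.657 mL; L-tryptophan 262.080 mg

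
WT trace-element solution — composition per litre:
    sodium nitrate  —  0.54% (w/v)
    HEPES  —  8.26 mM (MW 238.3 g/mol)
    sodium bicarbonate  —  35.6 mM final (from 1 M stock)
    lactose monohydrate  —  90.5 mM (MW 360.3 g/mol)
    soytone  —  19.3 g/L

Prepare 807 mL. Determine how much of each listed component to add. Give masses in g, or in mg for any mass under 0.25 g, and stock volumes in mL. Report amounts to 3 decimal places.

sodium nitrate 4.358 g; HEPES 1.588 g; sodium bicarbonate 28.729 mL; lactose monohydrate 26.314 g; soytone 15.575 g

Working volume: 807 mL = 0.807 L.
sodium nitrate: 0.54 g per 100 mL × 807 mL ÷ 100 = 4.358 g
HEPES: 8.26 mmol/L × 238.3 g/mol × 0.807 L ÷ 1000 = 1.588 g
sodium bicarbonate: C1V1 = C2V2 → 35.6 mM × 807 mL ÷ 1000 mM = 28.729 mL
lactose monohydrate: 90.5 mmol/L × 360.3 g/mol × 0.807 L ÷ 1000 = 26.314 g
soytone: 19.3 g/L × 0.807 L = 15.575 g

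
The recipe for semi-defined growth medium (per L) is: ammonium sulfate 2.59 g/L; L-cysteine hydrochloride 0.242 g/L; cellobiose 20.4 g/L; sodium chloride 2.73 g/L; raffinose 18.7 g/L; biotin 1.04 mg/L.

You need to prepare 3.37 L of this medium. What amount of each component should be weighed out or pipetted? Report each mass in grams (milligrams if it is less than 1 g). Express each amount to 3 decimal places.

ammonium sulfate 8.728 g; L-cysteine hydrochloride 815.540 mg; cellobiose 68.748 g; sodium chloride 9.200 g; raffinose 63.019 g; biotin 3.505 mg

Scale factor relative to 1 L: 3.37.
ammonium sulfate: 2.59 g/L × 3.37 L = 8.728 g
L-cysteine hydrochloride: 0.242 g/L × 3.37 L = 0.81554 g = 815.540 mg
cellobiose: 20.4 g/L × 3.37 L = 68.748 g
sodium chloride: 2.73 g/L × 3.37 L = 9.200 g
raffinose: 18.7 g/L × 3.37 L = 63.019 g
biotin: 1.04 mg/L × 3.37 L = 3.505 mg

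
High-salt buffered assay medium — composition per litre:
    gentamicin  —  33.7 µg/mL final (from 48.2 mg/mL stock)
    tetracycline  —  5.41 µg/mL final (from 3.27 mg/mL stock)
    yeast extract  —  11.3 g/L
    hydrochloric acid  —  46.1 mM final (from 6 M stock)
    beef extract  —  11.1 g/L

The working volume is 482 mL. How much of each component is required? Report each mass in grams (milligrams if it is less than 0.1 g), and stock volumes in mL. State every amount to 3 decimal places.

gentamicin 0.337 mL; tetracycline 0.797 mL; yeast extract 5.447 g; hydrochloric acid 3.703 mL; beef extract 5.350 g

Working volume: 482 mL = 0.482 L.
gentamicin: dilute stock: 33.7 µg/mL × 482 mL ÷ 48200 µg/mL = 0.337 mL
tetracycline: dilute stock: 5.41 µg/mL × 482 mL ÷ 3270 µg/mL = 0.797 mL
yeast extract: 11.3 g/L × 0.482 L = 5.447 g
hydrochloric acid: dilute stock: 46.1 mM × 482 mL ÷ 6000 mM = 3.703 mL
beef extract: 11.1 g/L × 0.482 L = 5.350 g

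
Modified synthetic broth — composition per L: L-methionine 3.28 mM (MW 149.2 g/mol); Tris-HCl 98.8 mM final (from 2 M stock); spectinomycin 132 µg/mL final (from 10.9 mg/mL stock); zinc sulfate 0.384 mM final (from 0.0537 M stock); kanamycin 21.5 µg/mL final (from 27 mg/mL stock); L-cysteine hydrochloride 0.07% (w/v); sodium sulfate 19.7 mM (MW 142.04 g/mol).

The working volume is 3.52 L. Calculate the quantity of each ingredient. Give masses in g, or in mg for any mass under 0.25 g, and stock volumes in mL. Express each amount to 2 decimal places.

Scale factor relative to 1 L: 3.52.
L-methionine: 3.28 mmol/L × 149.2 g/mol × 3.52 L ÷ 1000 = 1.72 g
Tris-HCl: V = C2·V2/C1 = 98.8 mM × 3520 mL ÷ 2000 mM = 173.89 mL
spectinomycin: C1V1 = C2V2 → 132 µg/mL × 3520 mL ÷ 10900 µg/mL = 42.63 mL
zinc sulfate: V = C2·V2/C1 = 0.384 mM × 3520 mL ÷ 53.7 mM = 25.17 mL
kanamycin: dilute stock: 21.5 µg/mL × 3520 mL ÷ 27000 µg/mL = 2.80 mL
L-cysteine hydrochloride: 0.07% w/v = 0.7 g/L → 0.7 × 3.52 L = 2.46 g
sodium sulfate: 19.7 mmol/L × 142.04 g/mol × 3.52 L ÷ 1000 = 9.85 g

L-methionine 1.72 g; Tris-HCl 173.89 mL; spectinomycin 42.63 mL; zinc sulfate 25.17 mL; kanamycin 2.80 mL; L-cysteine hydrochloride 2.46 g; sodium sulfate 9.85 g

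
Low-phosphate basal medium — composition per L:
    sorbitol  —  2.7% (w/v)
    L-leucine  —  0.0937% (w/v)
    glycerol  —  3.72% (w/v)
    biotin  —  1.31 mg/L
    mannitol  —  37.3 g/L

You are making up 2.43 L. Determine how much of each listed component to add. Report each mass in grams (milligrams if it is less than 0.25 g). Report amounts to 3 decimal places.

Working volume: 2.43 L.
sorbitol: 2.7 g per 100 mL × 2430 mL ÷ 100 = 65.610 g
L-leucine: 0.0937 g per 100 mL × 2430 mL ÷ 100 = 2.277 g
glycerol: 3.72 g per 100 mL × 2430 mL ÷ 100 = 90.396 g
biotin: 1.31 mg/L × 2.43 L = 3.183 mg
mannitol: 37.3 g/L × 2.43 L = 90.639 g

sorbitol 65.610 g; L-leucine 2.277 g; glycerol 90.396 g; biotin 3.183 mg; mannitol 90.639 g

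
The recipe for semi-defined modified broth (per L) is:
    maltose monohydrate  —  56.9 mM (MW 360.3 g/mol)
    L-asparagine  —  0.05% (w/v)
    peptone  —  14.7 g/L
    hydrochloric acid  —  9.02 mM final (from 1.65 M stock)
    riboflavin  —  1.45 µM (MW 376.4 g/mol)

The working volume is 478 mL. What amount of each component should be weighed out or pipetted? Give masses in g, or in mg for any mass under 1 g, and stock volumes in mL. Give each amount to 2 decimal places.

Target volume = 478 mL = 0.478 L.
maltose monohydrate: 56.9 mmol/L × 360.3 g/mol × 0.478 L ÷ 1000 = 9.80 g
L-asparagine: 0.05 g per 100 mL × 478 mL ÷ 100 = 0.239 g = 239.00 mg
peptone: 14.7 g/L × 0.478 L = 7.03 g
hydrochloric acid: C1V1 = C2V2 → 9.02 mM × 478 mL ÷ 1650 mM = 2.61 mL
riboflavin: 1.45 µmol/L × 376.4 g/mol × 0.478 L ÷ 1000 = 0.26 mg

maltose monohydrate 9.80 g; L-asparagine 239.00 mg; peptone 7.03 g; hydrochloric acid 2.61 mL; riboflavin 0.26 mg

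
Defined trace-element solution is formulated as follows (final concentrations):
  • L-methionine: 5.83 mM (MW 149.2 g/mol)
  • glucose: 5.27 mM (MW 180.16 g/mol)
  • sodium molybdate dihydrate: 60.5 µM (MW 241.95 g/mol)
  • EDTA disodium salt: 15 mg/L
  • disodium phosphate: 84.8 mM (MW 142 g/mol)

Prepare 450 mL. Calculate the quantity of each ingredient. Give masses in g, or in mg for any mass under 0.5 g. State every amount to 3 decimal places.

L-methionine 391.426 mg; glucose 427.249 mg; sodium molybdate dihydrate 6.587 mg; EDTA disodium salt 6.750 mg; disodium phosphate 5.419 g

Target volume = 450 mL = 0.45 L.
L-methionine: 5.83 mmol/L × 149.2 mg/mmol × 0.45 L = 391.426 mg
glucose: 5.27 mmol/L × 180.16 mg/mmol × 0.45 L = 427.249 mg
sodium molybdate dihydrate: 60.5 µmol/L × 241.95 g/mol × 0.45 L ÷ 1000 = 6.587 mg
EDTA disodium salt: 15 mg/L × 0.45 L = 6.750 mg
disodium phosphate: 84.8 mmol/L × 142 g/mol × 0.45 L ÷ 1000 = 5.419 g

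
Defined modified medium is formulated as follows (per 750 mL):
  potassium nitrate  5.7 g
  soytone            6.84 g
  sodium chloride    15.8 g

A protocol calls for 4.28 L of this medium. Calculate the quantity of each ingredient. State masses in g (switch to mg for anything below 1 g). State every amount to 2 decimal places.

Scale factor = 4280 mL / 750 mL = 5.70667.
potassium nitrate: 5.7 g × (4280 mL / 750 mL) = 32.53 g
soytone: 6.84 g × (4280 mL / 750 mL) = 39.03 g
sodium chloride: 15.8 g × (4280 mL / 750 mL) = 90.17 g

potassium nitrate 32.53 g; soytone 39.03 g; sodium chloride 90.17 g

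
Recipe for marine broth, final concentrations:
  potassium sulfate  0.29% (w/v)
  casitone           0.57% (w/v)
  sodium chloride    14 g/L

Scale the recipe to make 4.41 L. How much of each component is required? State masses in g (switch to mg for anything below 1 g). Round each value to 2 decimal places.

potassium sulfate 12.79 g; casitone 25.14 g; sodium chloride 61.74 g

Working volume: 4.41 L.
potassium sulfate: 0.29 g per 100 mL × 4410 mL ÷ 100 = 12.79 g
casitone: 0.57% w/v = 5.7 g/L → 5.7 × 4.41 L = 25.14 g
sodium chloride: 14 g/L × 4.41 L = 61.74 g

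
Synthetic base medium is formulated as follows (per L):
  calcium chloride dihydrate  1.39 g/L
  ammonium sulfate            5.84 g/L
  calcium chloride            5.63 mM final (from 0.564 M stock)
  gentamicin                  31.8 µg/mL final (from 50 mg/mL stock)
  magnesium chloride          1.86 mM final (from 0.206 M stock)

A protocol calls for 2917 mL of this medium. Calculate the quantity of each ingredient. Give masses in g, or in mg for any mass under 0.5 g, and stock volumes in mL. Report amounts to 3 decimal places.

calcium chloride dihydrate 4.055 g; ammonium sulfate 17.035 g; calcium chloride 29.118 mL; gentamicin 1.855 mL; magnesium chloride 26.338 mL

Working volume: 2917 mL = 2.917 L.
calcium chloride dihydrate: 1.39 g/L × 2.917 L = 4.055 g
ammonium sulfate: 5.84 g/L × 2.917 L = 17.035 g
calcium chloride: C1V1 = C2V2 → 5.63 mM × 2917 mL ÷ 564 mM = 29.118 mL
gentamicin: V = C2·V2/C1 = 31.8 µg/mL × 2917 mL ÷ 50000 µg/mL = 1.855 mL
magnesium chloride: dilute stock: 1.86 mM × 2917 mL ÷ 206 mM = 26.338 mL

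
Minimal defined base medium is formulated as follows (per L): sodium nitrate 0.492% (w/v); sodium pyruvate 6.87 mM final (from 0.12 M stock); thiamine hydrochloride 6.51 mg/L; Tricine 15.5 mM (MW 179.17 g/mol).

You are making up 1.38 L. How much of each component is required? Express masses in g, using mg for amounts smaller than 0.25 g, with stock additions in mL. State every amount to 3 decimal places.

Working volume: 1.38 L.
sodium nitrate: 0.492 g per 100 mL × 1380 mL ÷ 100 = 6.790 g
sodium pyruvate: C1V1 = C2V2 → 6.87 mM × 1380 mL ÷ 120 mM = 79.005 mL
thiamine hydrochloride: 6.51 mg/L × 1.38 L = 8.984 mg
Tricine: 15.5 mmol/L × 179.17 g/mol × 1.38 L ÷ 1000 = 3.832 g

sodium nitrate 6.790 g; sodium pyruvate 79.005 mL; thiamine hydrochloride 8.984 mg; Tricine 3.832 g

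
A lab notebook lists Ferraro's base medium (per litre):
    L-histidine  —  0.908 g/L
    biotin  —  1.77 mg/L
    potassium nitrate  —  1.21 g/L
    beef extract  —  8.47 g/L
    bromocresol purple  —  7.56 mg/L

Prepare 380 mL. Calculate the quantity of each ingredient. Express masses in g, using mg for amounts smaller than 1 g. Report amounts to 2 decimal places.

L-histidine 345.04 mg; biotin 0.67 mg; potassium nitrate 459.80 mg; beef extract 3.22 g; bromocresol purple 2.87 mg

Working volume: 380 mL = 0.38 L.
L-histidine: 0.908 g/L × 0.38 L = 0.34504 g = 345.04 mg
biotin: 1.77 mg/L × 0.38 L = 0.67 mg
potassium nitrate: 1.21 g/L × 0.38 L = 0.4598 g = 459.80 mg
beef extract: 8.47 g/L × 0.38 L = 3.22 g
bromocresol purple: 7.56 mg/L × 0.38 L = 2.87 mg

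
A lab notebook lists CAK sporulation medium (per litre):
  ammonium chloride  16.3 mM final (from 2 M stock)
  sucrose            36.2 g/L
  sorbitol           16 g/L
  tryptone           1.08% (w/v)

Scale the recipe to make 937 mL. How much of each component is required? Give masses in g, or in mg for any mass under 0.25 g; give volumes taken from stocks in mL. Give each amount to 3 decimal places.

ammonium chloride 7.637 mL; sucrose 33.919 g; sorbitol 14.992 g; tryptone 10.120 g

Working volume: 937 mL = 0.937 L.
ammonium chloride: dilute stock: 16.3 mM × 937 mL ÷ 2000 mM = 7.637 mL
sucrose: 36.2 g/L × 0.937 L = 33.919 g
sorbitol: 16 g/L × 0.937 L = 14.992 g
tryptone: 1.08% w/v = 10.8 g/L → 10.8 × 0.937 L = 10.120 g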